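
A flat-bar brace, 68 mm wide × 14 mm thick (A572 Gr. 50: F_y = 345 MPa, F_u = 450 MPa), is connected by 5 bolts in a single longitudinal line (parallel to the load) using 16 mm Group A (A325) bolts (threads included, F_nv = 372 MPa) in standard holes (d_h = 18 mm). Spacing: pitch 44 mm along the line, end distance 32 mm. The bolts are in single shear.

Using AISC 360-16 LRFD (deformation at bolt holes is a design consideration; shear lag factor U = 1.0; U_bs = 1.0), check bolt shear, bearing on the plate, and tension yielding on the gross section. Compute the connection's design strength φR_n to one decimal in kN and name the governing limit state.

280.5 kN (bolt shear governs)

Bolt shear: A_b = π(16)²/4 = 201.06 mm². φR_n = 0.75 × 372 × 201.06 × 5 × 1 = 280.5 kN.
Bearing (14 mm plate, F_u = 450 MPa): end bolts L_c = 32 − 18/2 = 23, R_n = min(1.2×23×14×450, 2.4×16×14×450) = 173.88 kN/bolt; interior L_c = 44 − 18 = 26, R_n = 196.56 kN/bolt. φR_n = 0.75 × (1×173.88 + 4×196.56) = 720.1 kN.
Tension yield (gross): A_g = 68×14 = 952 mm². φR_n = 0.90 × 345 × 952 = 295.6 kN.
Governing: min(280.5, 720.1, 295.6) = 280.5 kN → bolt shear.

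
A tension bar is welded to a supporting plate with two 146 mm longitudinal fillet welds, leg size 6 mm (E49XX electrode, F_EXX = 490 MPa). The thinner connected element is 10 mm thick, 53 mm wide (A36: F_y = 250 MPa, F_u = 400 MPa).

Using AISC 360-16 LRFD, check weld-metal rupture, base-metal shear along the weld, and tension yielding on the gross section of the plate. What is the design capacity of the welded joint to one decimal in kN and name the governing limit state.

Weld metal: throat = 0.707×6 = 4.242 mm, L = 2×146 = 292 mm. φR_n = 0.75 × 0.6 × 490 × 4.242 × 292 = 273.1 kN.
Base metal shear (10 mm plate): yield φR_n = 1.0×0.6×250×10×292 = 438.0 kN; rupture φR_n = 0.75×0.6×400×10×292 = 525.6 kN; take 438.0 kN (yield).
Tension yield (gross): A_g = 53×10 = 530 mm². φR_n = 0.90 × 250 × 530 = 119.3 kN.
Governing: min(273.1, 438.0, 119.3) = 119.3 kN → gross-section yield.

119.3 kN (gross-section yield governs)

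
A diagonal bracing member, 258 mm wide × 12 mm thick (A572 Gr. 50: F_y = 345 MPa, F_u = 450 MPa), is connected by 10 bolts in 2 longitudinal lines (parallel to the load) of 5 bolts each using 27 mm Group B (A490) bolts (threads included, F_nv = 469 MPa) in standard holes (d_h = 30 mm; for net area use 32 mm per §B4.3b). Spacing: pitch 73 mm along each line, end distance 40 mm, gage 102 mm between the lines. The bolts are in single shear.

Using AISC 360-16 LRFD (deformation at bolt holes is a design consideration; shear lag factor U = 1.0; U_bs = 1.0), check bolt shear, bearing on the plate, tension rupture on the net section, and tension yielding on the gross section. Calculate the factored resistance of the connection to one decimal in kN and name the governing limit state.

Bolt shear: A_b = π(27)²/4 = 572.56 mm². φR_n = 0.75 × 469 × 572.56 × 10 × 1 = 2014.0 kN.
Bearing (12 mm plate, F_u = 450 MPa): end bolts L_c = 40 − 30/2 = 25, R_n = min(1.2×25×12×450, 2.4×27×12×450) = 162 kN/bolt; interior L_c = 73 − 30 = 43, R_n = 278.64 kN/bolt. φR_n = 0.75 × (2×162 + 8×278.64) = 1914.8 kN.
Tension rupture (net): A_n = (258 − 2×32)×12 = 2328 mm² (U = 1.0, A_e = A_n). φR_n = 0.75 × 450 × 2328 = 785.7 kN.
Tension yield (gross): A_g = 258×12 = 3096 mm². φR_n = 0.90 × 345 × 3096 = 961.3 kN.
Governing: min(2014.0, 1914.8, 785.7, 961.3) = 785.7 kN → net-section rupture.

785.7 kN (net-section rupture governs)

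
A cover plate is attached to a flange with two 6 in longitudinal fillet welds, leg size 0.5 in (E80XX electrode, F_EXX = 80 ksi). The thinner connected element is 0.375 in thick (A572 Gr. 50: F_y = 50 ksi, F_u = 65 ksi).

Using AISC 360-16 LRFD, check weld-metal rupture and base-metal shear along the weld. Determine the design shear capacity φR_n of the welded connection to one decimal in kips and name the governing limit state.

Weld metal: throat = 0.707×0.5 = 0.3535 in, L = 2×6 = 12 in. φR_n = 0.75 × 0.6 × 80 × 0.3535 × 12 = 152.7 kips.
Base metal shear (0.375 in plate): yield φR_n = 1.0×0.6×50×0.375×12 = 135.0 kips; rupture φR_n = 0.75×0.6×65×0.375×12 = 131.6 kips; take 131.6 kips (rupture).
Governing: min(152.7, 131.6) = 131.6 kips → base-metal shear.

131.6 kips (base-metal shear governs)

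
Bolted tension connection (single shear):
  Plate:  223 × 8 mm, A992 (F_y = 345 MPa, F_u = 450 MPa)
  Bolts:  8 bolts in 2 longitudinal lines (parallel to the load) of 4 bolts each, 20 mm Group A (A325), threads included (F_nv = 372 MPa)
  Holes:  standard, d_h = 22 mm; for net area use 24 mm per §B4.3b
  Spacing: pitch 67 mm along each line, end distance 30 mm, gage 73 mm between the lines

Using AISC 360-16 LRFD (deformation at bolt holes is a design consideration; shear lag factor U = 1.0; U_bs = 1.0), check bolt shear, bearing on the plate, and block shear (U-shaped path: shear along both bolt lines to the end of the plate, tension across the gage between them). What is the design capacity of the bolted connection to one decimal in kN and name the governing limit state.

608.6 kN (block shear governs)

Bolt shear: A_b = π(20)²/4 = 314.16 mm². φR_n = 0.75 × 372 × 314.16 × 8 × 1 = 701.2 kN.
Bearing (8 mm plate, F_u = 450 MPa): end bolts L_c = 30 − 22/2 = 19, R_n = min(1.2×19×8×450, 2.4×20×8×450) = 82.08 kN/bolt; interior L_c = 67 − 22 = 45, R_n = 172.8 kN/bolt. φR_n = 0.75 × (2×82.08 + 6×172.8) = 900.7 kN.
Block shear: shear path 2×[30+3×67] = 2×231 mm, A_gv = 3696, A_nv = 2×(231 − 3.5×24)×8 = 2352 mm²; tension across gage: (73 − 1×24)×8 = 392 mm². R_n = min(0.6×450×2352, 0.6×345×3696) + 1.0×450×392 = min(635.04, 765.07) + 176.4 = 811.44 kN. φR_n = 0.75 × 811.44 = 608.6 kN.
Governing: min(701.2, 900.7, 608.6) = 608.6 kN → block shear.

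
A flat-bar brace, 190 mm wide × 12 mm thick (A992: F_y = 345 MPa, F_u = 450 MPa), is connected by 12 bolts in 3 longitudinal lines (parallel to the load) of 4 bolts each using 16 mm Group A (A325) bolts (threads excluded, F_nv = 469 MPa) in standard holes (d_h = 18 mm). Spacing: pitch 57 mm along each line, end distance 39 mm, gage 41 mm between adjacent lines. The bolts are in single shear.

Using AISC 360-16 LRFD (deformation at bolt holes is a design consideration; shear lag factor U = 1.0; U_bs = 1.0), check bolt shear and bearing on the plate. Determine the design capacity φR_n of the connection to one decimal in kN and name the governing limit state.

848.7 kN (bolt shear governs)

Bolt shear: A_b = π(16)²/4 = 201.06 mm². φR_n = 0.75 × 469 × 201.06 × 12 × 1 = 848.7 kN.
Bearing (12 mm plate, F_u = 450 MPa): end bolts L_c = 39 − 18/2 = 30, R_n = min(1.2×30×12×450, 2.4×16×12×450) = 194.4 kN/bolt; interior L_c = 57 − 18 = 39, R_n = 207.36 kN/bolt. φR_n = 0.75 × (3×194.4 + 9×207.36) = 1837.1 kN.
Governing: min(848.7, 1837.1) = 848.7 kN → bolt shear.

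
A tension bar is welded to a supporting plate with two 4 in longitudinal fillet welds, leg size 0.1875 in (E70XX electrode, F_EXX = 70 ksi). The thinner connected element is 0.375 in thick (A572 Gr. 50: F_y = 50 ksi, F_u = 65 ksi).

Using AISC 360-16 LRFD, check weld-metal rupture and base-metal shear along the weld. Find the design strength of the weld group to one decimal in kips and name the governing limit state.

33.4 kips (weld metal governs)

Weld metal: throat = 0.707×0.1875 = 0.13256 in, L = 2×4 = 8 in. φR_n = 0.75 × 0.6 × 70 × 0.13256 × 8 = 33.4 kips.
Base metal shear (0.375 in plate): yield φR_n = 1.0×0.6×50×0.375×8 = 90.0 kips; rupture φR_n = 0.75×0.6×65×0.375×8 = 87.8 kips; take 87.8 kips (rupture).
Governing: min(33.4, 87.8) = 33.4 kips → weld metal.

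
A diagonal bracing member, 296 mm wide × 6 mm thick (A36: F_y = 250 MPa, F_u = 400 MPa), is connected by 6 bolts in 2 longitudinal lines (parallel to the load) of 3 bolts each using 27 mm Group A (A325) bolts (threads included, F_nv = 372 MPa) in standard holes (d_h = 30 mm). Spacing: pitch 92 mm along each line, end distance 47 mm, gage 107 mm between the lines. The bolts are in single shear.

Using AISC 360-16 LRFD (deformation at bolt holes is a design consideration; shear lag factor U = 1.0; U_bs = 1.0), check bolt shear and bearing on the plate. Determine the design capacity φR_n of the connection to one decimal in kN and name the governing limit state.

604.8 kN (bearing governs)

Bolt shear: A_b = π(27)²/4 = 572.56 mm². φR_n = 0.75 × 372 × 572.56 × 6 × 1 = 958.5 kN.
Bearing (6 mm plate, F_u = 400 MPa): end bolts L_c = 47 − 30/2 = 32, R_n = min(1.2×32×6×400, 2.4×27×6×400) = 92.16 kN/bolt; interior L_c = 92 − 30 = 62, R_n = 155.52 kN/bolt. φR_n = 0.75 × (2×92.16 + 4×155.52) = 604.8 kN.
Governing: min(958.5, 604.8) = 604.8 kN → bearing.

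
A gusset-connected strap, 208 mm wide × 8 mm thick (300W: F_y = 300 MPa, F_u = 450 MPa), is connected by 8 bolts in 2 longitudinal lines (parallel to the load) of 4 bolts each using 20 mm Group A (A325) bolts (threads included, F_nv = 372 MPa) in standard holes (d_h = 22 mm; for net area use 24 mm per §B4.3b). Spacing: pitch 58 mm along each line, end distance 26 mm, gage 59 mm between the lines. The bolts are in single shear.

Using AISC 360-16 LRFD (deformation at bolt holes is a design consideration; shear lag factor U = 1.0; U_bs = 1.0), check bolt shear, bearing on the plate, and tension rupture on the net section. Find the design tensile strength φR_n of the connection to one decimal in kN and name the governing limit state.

Bolt shear: A_b = π(20)²/4 = 314.16 mm². φR_n = 0.75 × 372 × 314.16 × 8 × 1 = 701.2 kN.
Bearing (8 mm plate, F_u = 450 MPa): end bolts L_c = 26 − 22/2 = 15, R_n = min(1.2×15×8×450, 2.4×20×8×450) = 64.8 kN/bolt; interior L_c = 58 − 22 = 36, R_n = 155.52 kN/bolt. φR_n = 0.75 × (2×64.8 + 6×155.52) = 797.0 kN.
Tension rupture (net): A_n = (208 − 2×24)×8 = 1280 mm² (U = 1.0, A_e = A_n). φR_n = 0.75 × 450 × 1280 = 432.0 kN.
Governing: min(701.2, 797.0, 432.0) = 432.0 kN → net-section rupture.

432.0 kN (net-section rupture governs)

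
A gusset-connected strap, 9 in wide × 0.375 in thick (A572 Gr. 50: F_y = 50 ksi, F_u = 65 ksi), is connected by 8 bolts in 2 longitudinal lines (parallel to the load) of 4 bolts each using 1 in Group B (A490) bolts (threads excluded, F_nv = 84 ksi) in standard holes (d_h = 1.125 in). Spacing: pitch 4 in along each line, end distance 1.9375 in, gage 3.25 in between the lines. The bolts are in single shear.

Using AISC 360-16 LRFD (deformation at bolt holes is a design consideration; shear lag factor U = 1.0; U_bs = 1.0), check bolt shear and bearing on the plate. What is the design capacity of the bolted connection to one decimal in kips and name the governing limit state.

Bolt shear: A_b = π(1)²/4 = 0.7854 in². φR_n = 0.75 × 84 × 0.7854 × 8 × 1 = 395.8 kips.
Bearing (0.375 in plate, F_u = 65 ksi): end bolts L_c = 1.9375 − 1.125/2 = 1.375, R_n = min(1.2×1.375×0.375×65, 2.4×1×0.375×65) = 40.219 kips/bolt; interior L_c = 4 − 1.125 = 2.875, R_n = 58.5 kips/bolt. φR_n = 0.75 × (2×40.219 + 6×58.5) = 323.6 kips.
Governing: min(395.8, 323.6) = 323.6 kips → bearing.

323.6 kips (bearing governs)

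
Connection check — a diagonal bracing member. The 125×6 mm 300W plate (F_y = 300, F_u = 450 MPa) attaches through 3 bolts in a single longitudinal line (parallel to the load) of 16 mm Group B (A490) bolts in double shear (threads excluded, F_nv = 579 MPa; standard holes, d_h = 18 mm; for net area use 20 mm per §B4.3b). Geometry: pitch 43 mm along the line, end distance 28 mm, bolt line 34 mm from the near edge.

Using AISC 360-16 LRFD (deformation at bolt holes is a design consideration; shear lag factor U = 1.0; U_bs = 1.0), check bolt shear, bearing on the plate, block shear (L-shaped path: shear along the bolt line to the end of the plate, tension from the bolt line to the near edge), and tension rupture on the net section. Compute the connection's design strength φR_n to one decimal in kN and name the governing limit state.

Bolt shear: A_b = π(16)²/4 = 201.06 mm². φR_n = 0.75 × 579 × 201.06 × 3 × 2 = 523.9 kN.
Bearing (6 mm plate, F_u = 450 MPa): end bolts L_c = 28 − 18/2 = 19, R_n = min(1.2×19×6×450, 2.4×16×6×450) = 61.56 kN/bolt; interior L_c = 43 − 18 = 25, R_n = 81 kN/bolt. φR_n = 0.75 × (1×61.56 + 2×81) = 167.7 kN.
Block shear: shear path 1×[28+2×43] = 1×114 mm, A_gv = 684, A_nv = 1×(114 − 2.5×20)×6 = 384 mm²; tension to near edge: (34 − 0.5×20)×6 = 144 mm². R_n = min(0.6×450×384, 0.6×300×684) + 1.0×450×144 = min(103.68, 123.12) + 64.8 = 168.48 kN. φR_n = 0.75 × 168.48 = 126.4 kN.
Tension rupture (net): A_n = (125 − 1×20)×6 = 630 mm² (U = 1.0, A_e = A_n). φR_n = 0.75 × 450 × 630 = 212.6 kN.
Governing: min(523.9, 167.7, 126.4, 212.6) = 126.4 kN → block shear.

126.4 kN (block shear governs)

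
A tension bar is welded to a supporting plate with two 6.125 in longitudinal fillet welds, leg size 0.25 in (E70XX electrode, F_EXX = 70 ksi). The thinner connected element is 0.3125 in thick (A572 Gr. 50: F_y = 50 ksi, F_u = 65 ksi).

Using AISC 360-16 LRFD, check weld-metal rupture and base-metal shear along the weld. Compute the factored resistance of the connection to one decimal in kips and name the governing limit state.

68.2 kips (weld metal governs)

Weld metal: throat = 0.707×0.25 = 0.17675 in, L = 2×6.125 = 12.25 in. φR_n = 0.75 × 0.6 × 70 × 0.17675 × 12.25 = 68.2 kips.
Base metal shear (0.3125 in plate): yield φR_n = 1.0×0.6×50×0.3125×12.25 = 114.8 kips; rupture φR_n = 0.75×0.6×65×0.3125×12.25 = 112.0 kips; take 112.0 kips (rupture).
Governing: min(68.2, 112.0) = 68.2 kips → weld metal.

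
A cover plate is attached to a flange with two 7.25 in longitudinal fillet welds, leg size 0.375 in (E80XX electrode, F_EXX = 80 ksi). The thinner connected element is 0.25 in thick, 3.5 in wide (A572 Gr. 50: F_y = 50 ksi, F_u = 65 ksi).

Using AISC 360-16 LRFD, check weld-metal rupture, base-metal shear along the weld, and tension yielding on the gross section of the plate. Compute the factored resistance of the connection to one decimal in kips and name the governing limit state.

39.4 kips (gross-section yield governs)

Weld metal: throat = 0.707×0.375 = 0.26513 in, L = 2×7.25 = 14.5 in. φR_n = 0.75 × 0.6 × 80 × 0.26513 × 14.5 = 138.4 kips.
Base metal shear (0.25 in plate): yield φR_n = 1.0×0.6×50×0.25×14.5 = 108.8 kips; rupture φR_n = 0.75×0.6×65×0.25×14.5 = 106.0 kips; take 106.0 kips (rupture).
Tension yield (gross): A_g = 3.5×0.25 = 0.875 in². φR_n = 0.90 × 50 × 0.875 = 39.4 kips.
Governing: min(138.4, 106.0, 39.4) = 39.4 kips → gross-section yield.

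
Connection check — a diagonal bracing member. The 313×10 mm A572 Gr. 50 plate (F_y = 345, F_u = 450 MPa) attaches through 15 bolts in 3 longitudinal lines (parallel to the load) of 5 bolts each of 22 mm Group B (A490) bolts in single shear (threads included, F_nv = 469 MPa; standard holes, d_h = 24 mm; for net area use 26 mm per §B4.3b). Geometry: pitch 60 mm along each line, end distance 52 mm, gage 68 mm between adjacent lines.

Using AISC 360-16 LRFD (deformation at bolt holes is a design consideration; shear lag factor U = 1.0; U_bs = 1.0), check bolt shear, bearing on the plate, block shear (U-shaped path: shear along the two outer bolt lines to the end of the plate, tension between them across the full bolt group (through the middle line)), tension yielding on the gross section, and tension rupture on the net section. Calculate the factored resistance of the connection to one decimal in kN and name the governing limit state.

793.1 kN (net-section rupture governs)

Bolt shear: A_b = π(22)²/4 = 380.13 mm². φR_n = 0.75 × 469 × 380.13 × 15 × 1 = 2005.7 kN.
Bearing (10 mm plate, F_u = 450 MPa): end bolts L_c = 52 − 24/2 = 40, R_n = min(1.2×40×10×450, 2.4×22×10×450) = 216 kN/bolt; interior L_c = 60 − 24 = 36, R_n = 194.4 kN/bolt. φR_n = 0.75 × (3×216 + 12×194.4) = 2235.6 kN.
Block shear: shear path 2×[52+4×60] = 2×292 mm, A_gv = 5840, A_nv = 2×(292 − 4.5×26)×10 = 3500 mm²; tension across gage: (136 − 2×26)×10 = 840 mm². R_n = min(0.6×450×3500, 0.6×345×5840) + 1.0×450×840 = min(945, 1208.9) + 378 = 1323 kN. φR_n = 0.75 × 1323 = 992.3 kN.
Tension yield (gross): A_g = 313×10 = 3130 mm². φR_n = 0.90 × 345 × 3130 = 971.9 kN.
Tension rupture (net): A_n = (313 − 3×26)×10 = 2350 mm² (U = 1.0, A_e = A_n). φR_n = 0.75 × 450 × 2350 = 793.1 kN.
Governing: min(2005.7, 2235.6, 992.3, 971.9, 793.1) = 793.1 kN → net-section rupture.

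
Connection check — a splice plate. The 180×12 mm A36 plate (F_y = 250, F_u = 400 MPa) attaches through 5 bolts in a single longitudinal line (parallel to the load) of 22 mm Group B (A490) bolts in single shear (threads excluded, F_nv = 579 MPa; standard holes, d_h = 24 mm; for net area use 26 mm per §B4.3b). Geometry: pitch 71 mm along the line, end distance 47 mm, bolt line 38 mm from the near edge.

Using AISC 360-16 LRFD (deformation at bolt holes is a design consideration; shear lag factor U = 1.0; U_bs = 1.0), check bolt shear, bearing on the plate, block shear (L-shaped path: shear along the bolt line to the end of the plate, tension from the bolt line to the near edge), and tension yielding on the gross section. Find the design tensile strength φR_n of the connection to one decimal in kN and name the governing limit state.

486.0 kN (gross-section yield governs)

Bolt shear: A_b = π(22)²/4 = 380.13 mm². φR_n = 0.75 × 579 × 380.13 × 5 × 1 = 825.4 kN.
Bearing (12 mm plate, F_u = 400 MPa): end bolts L_c = 47 − 24/2 = 35, R_n = min(1.2×35×12×400, 2.4×22×12×400) = 201.6 kN/bolt; interior L_c = 71 − 24 = 47, R_n = 253.44 kN/bolt. φR_n = 0.75 × (1×201.6 + 4×253.44) = 911.5 kN.
Block shear: shear path 1×[47+4×71] = 1×331 mm, A_gv = 3972, A_nv = 1×(331 − 4.5×26)×12 = 2568 mm²; tension to near edge: (38 − 0.5×26)×12 = 300 mm². R_n = min(0.6×400×2568, 0.6×250×3972) + 1.0×400×300 = min(616.32, 595.8) + 120 = 715.8 kN. φR_n = 0.75 × 715.8 = 536.9 kN.
Tension yield (gross): A_g = 180×12 = 2160 mm². φR_n = 0.90 × 250 × 2160 = 486.0 kN.
Governing: min(825.4, 911.5, 536.9, 486.0) = 486.0 kN → gross-section yield.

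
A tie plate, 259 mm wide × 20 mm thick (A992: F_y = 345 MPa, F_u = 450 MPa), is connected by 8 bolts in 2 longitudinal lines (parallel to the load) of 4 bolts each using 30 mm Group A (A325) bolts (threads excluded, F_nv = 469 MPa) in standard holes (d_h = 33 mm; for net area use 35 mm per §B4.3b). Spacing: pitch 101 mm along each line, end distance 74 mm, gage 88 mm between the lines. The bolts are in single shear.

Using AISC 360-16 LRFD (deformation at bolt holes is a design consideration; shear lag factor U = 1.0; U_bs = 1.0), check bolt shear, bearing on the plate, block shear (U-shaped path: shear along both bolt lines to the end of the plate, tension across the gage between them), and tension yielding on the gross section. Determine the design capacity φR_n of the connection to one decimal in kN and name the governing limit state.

Bolt shear: A_b = π(30)²/4 = 706.86 mm². φR_n = 0.75 × 469 × 706.86 × 8 × 1 = 1989.1 kN.
Bearing (20 mm plate, F_u = 450 MPa): end bolts L_c = 74 − 33/2 = 57.5, R_n = min(1.2×57.5×20×450, 2.4×30×20×450) = 621 kN/bolt; interior L_c = 101 − 33 = 68, R_n = 648 kN/bolt. φR_n = 0.75 × (2×621 + 6×648) = 3847.5 kN.
Block shear: shear path 2×[74+3×101] = 2×377 mm, A_gv = 15080, A_nv = 2×(377 − 3.5×35)×20 = 10180 mm²; tension across gage: (88 − 1×35)×20 = 1060 mm². R_n = min(0.6×450×10180, 0.6×345×15080) + 1.0×450×1060 = min(2748.6, 3121.6) + 477 = 3225.6 kN. φR_n = 0.75 × 3225.6 = 2419.2 kN.
Tension yield (gross): A_g = 259×20 = 5180 mm². φR_n = 0.90 × 345 × 5180 = 1608.4 kN.
Governing: min(1989.1, 3847.5, 2419.2, 1608.4) = 1608.4 kN → gross-section yield.

1608.4 kN (gross-section yield governs)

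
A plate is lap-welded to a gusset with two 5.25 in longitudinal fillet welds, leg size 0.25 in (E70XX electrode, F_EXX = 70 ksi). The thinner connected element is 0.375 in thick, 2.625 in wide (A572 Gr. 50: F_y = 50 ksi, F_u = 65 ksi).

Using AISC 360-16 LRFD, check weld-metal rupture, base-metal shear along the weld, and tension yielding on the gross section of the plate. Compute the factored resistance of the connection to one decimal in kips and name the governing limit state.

Weld metal: throat = 0.707×0.25 = 0.17675 in, L = 2×5.25 = 10.5 in. φR_n = 0.75 × 0.6 × 70 × 0.17675 × 10.5 = 58.5 kips.
Base metal shear (0.375 in plate): yield φR_n = 1.0×0.6×50×0.375×10.5 = 118.1 kips; rupture φR_n = 0.75×0.6×65×0.375×10.5 = 115.2 kips; take 115.2 kips (rupture).
Tension yield (gross): A_g = 2.625×0.375 = 0.98438 in². φR_n = 0.90 × 50 × 0.98438 = 44.3 kips.
Governing: min(58.5, 115.2, 44.3) = 44.3 kips → gross-section yield.

44.3 kips (gross-section yield governs)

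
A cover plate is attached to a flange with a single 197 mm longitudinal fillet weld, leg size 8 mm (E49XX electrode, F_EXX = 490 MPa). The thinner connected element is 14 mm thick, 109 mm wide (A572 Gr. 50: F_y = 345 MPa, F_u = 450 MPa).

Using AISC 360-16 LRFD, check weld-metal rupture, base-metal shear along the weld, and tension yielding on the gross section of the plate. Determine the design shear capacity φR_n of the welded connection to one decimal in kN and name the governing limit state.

Weld metal: throat = 0.707×8 = 5.656 mm, L = 197 mm. φR_n = 0.75 × 0.6 × 490 × 5.656 × 197 = 245.7 kN.
Base metal shear (14 mm plate): yield φR_n = 1.0×0.6×345×14×197 = 570.9 kN; rupture φR_n = 0.75×0.6×450×14×197 = 558.5 kN; take 558.5 kN (rupture).
Tension yield (gross): A_g = 109×14 = 1526 mm². φR_n = 0.90 × 345 × 1526 = 473.8 kN.
Governing: min(245.7, 558.5, 473.8) = 245.7 kN → weld metal.

245.7 kN (weld metal governs)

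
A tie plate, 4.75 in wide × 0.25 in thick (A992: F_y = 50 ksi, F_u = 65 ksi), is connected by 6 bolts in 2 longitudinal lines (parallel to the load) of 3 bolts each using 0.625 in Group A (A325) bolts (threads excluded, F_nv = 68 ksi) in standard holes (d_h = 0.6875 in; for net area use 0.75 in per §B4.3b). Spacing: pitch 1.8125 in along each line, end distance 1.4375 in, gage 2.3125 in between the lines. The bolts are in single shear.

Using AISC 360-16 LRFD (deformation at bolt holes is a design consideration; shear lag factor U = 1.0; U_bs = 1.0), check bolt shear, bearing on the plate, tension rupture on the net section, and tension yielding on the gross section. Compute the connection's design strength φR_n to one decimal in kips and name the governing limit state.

Bolt shear: A_b = π(0.625)²/4 = 0.3068 in². φR_n = 0.75 × 68 × 0.3068 × 6 × 1 = 93.9 kips.
Bearing (0.25 in plate, F_u = 65 ksi): end bolts L_c = 1.4375 − 0.6875/2 = 1.09375, R_n = min(1.2×1.09375×0.25×65, 2.4×0.625×0.25×65) = 21.328 kips/bolt; interior L_c = 1.8125 − 0.6875 = 1.125, R_n = 21.938 kips/bolt. φR_n = 0.75 × (2×21.328 + 4×21.938) = 97.8 kips.
Tension rupture (net): A_n = (4.75 − 2×0.75)×0.25 = 0.8125 in² (U = 1.0, A_e = A_n). φR_n = 0.75 × 65 × 0.8125 = 39.6 kips.
Tension yield (gross): A_g = 4.75×0.25 = 1.1875 in². φR_n = 0.90 × 50 × 1.1875 = 53.4 kips.
Governing: min(93.9, 97.8, 39.6, 53.4) = 39.6 kips → net-section rupture.

39.6 kips (net-section rupture governs)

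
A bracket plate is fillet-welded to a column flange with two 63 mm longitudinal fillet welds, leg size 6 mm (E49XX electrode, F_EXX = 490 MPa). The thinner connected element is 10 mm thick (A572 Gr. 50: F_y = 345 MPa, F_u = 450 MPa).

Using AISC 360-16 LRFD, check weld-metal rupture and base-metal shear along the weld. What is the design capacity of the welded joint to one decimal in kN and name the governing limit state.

Weld metal: throat = 0.707×6 = 4.242 mm, L = 2×63 = 126 mm. φR_n = 0.75 × 0.6 × 490 × 4.242 × 126 = 117.9 kN.
Base metal shear (10 mm plate): yield φR_n = 1.0×0.6×345×10×126 = 260.8 kN; rupture φR_n = 0.75×0.6×450×10×126 = 255.2 kN; take 255.2 kN (rupture).
Governing: min(117.9, 255.2) = 117.9 kN → weld metal.

117.9 kN (weld metal governs)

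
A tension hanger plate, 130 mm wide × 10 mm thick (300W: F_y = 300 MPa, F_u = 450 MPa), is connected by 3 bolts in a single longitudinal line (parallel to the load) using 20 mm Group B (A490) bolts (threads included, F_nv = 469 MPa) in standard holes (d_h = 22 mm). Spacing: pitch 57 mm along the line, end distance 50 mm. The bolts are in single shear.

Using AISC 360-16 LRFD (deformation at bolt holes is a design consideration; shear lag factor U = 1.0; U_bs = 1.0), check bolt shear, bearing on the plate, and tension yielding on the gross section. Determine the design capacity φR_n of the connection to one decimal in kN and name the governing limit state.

331.5 kN (bolt shear governs)

Bolt shear: A_b = π(20)²/4 = 314.16 mm². φR_n = 0.75 × 469 × 314.16 × 3 × 1 = 331.5 kN.
Bearing (10 mm plate, F_u = 450 MPa): end bolts L_c = 50 − 22/2 = 39, R_n = min(1.2×39×10×450, 2.4×20×10×450) = 210.6 kN/bolt; interior L_c = 57 − 22 = 35, R_n = 189 kN/bolt. φR_n = 0.75 × (1×210.6 + 2×189) = 441.5 kN.
Tension yield (gross): A_g = 130×10 = 1300 mm². φR_n = 0.90 × 300 × 1300 = 351.0 kN.
Governing: min(331.5, 441.5, 351.0) = 331.5 kN → bolt shear.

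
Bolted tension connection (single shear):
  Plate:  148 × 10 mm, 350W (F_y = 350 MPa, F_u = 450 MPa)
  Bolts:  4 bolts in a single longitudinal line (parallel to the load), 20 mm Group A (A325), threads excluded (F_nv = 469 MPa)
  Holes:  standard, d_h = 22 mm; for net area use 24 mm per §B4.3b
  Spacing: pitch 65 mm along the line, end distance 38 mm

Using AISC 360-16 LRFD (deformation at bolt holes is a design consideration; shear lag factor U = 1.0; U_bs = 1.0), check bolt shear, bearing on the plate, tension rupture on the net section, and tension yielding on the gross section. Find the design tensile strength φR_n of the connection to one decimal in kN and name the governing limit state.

418.5 kN (net-section rupture governs)

Bolt shear: A_b = π(20)²/4 = 314.16 mm². φR_n = 0.75 × 469 × 314.16 × 4 × 1 = 442.0 kN.
Bearing (10 mm plate, F_u = 450 MPa): end bolts L_c = 38 − 22/2 = 27, R_n = min(1.2×27×10×450, 2.4×20×10×450) = 145.8 kN/bolt; interior L_c = 65 − 22 = 43, R_n = 216 kN/bolt. φR_n = 0.75 × (1×145.8 + 3×216) = 595.4 kN.
Tension rupture (net): A_n = (148 − 1×24)×10 = 1240 mm² (U = 1.0, A_e = A_n). φR_n = 0.75 × 450 × 1240 = 418.5 kN.
Tension yield (gross): A_g = 148×10 = 1480 mm². φR_n = 0.90 × 350 × 1480 = 466.2 kN.
Governing: min(442.0, 595.4, 418.5, 466.2) = 418.5 kN → net-section rupture.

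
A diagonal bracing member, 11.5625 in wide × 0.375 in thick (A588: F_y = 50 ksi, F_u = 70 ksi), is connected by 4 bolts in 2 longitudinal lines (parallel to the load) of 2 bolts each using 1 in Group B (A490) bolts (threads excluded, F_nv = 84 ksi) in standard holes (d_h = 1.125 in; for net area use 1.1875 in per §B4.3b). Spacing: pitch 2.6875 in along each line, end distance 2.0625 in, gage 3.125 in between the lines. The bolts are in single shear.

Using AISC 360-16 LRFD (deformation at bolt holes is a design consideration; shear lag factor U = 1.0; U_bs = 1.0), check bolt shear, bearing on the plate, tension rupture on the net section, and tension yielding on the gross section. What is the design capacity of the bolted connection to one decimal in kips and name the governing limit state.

144.7 kips (bearing governs)

Bolt shear: A_b = π(1)²/4 = 0.7854 in². φR_n = 0.75 × 84 × 0.7854 × 4 × 1 = 197.9 kips.
Bearing (0.375 in plate, F_u = 70 ksi): end bolts L_c = 2.0625 − 1.125/2 = 1.5, R_n = min(1.2×1.5×0.375×70, 2.4×1×0.375×70) = 47.25 kips/bolt; interior L_c = 2.6875 − 1.125 = 1.5625, R_n = 49.219 kips/bolt. φR_n = 0.75 × (2×47.25 + 2×49.219) = 144.7 kips.
Tension rupture (net): A_n = (11.5625 − 2×1.1875)×0.375 = 3.4453 in² (U = 1.0, A_e = A_n). φR_n = 0.75 × 70 × 3.4453 = 180.9 kips.
Tension yield (gross): A_g = 11.5625×0.375 = 4.3359 in². φR_n = 0.90 × 50 × 4.3359 = 195.1 kips.
Governing: min(197.9, 144.7, 180.9, 195.1) = 144.7 kips → bearing.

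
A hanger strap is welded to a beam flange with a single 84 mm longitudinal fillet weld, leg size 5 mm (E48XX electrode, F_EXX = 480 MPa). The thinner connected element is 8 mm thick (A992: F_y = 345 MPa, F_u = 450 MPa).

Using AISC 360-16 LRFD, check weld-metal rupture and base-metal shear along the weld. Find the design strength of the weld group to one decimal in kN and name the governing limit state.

Weld metal: throat = 0.707×5 = 3.535 mm, L = 84 mm. φR_n = 0.75 × 0.6 × 480 × 3.535 × 84 = 64.1 kN.
Base metal shear (8 mm plate): yield φR_n = 1.0×0.6×345×8×84 = 139.1 kN; rupture φR_n = 0.75×0.6×450×8×84 = 136.1 kN; take 136.1 kN (rupture).
Governing: min(64.1, 136.1) = 64.1 kN → weld metal.

64.1 kN (weld metal governs)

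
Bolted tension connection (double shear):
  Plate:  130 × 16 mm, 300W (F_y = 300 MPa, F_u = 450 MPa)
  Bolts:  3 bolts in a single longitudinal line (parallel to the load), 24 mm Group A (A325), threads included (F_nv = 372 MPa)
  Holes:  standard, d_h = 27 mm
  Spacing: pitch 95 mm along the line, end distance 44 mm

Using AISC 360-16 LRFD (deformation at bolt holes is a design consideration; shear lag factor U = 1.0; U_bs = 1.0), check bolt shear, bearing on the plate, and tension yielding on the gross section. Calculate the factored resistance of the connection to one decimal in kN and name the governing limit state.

561.6 kN (gross-section yield governs)

Bolt shear: A_b = π(24)²/4 = 452.39 mm². φR_n = 0.75 × 372 × 452.39 × 3 × 2 = 757.3 kN.
Bearing (16 mm plate, F_u = 450 MPa): end bolts L_c = 44 − 27/2 = 30.5, R_n = min(1.2×30.5×16×450, 2.4×24×16×450) = 263.52 kN/bolt; interior L_c = 95 − 27 = 68, R_n = 414.72 kN/bolt. φR_n = 0.75 × (1×263.52 + 2×414.72) = 819.7 kN.
Tension yield (gross): A_g = 130×16 = 2080 mm². φR_n = 0.90 × 300 × 2080 = 561.6 kN.
Governing: min(757.3, 819.7, 561.6) = 561.6 kN → gross-section yield.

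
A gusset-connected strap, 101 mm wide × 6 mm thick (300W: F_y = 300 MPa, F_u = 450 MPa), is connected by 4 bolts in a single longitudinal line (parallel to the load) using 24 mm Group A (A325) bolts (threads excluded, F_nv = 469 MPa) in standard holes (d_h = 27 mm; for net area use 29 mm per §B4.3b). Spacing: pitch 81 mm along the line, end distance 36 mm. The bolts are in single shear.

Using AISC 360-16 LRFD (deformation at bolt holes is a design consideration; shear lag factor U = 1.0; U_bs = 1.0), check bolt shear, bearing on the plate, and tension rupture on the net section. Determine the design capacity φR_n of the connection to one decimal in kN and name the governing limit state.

145.8 kN (net-section rupture governs)

Bolt shear: A_b = π(24)²/4 = 452.39 mm². φR_n = 0.75 × 469 × 452.39 × 4 × 1 = 636.5 kN.
Bearing (6 mm plate, F_u = 450 MPa): end bolts L_c = 36 − 27/2 = 22.5, R_n = min(1.2×22.5×6×450, 2.4×24×6×450) = 72.9 kN/bolt; interior L_c = 81 − 27 = 54, R_n = 155.52 kN/bolt. φR_n = 0.75 × (1×72.9 + 3×155.52) = 404.6 kN.
Tension rupture (net): A_n = (101 − 1×29)×6 = 432 mm² (U = 1.0, A_e = A_n). φR_n = 0.75 × 450 × 432 = 145.8 kN.
Governing: min(636.5, 404.6, 145.8) = 145.8 kN → net-section rupture.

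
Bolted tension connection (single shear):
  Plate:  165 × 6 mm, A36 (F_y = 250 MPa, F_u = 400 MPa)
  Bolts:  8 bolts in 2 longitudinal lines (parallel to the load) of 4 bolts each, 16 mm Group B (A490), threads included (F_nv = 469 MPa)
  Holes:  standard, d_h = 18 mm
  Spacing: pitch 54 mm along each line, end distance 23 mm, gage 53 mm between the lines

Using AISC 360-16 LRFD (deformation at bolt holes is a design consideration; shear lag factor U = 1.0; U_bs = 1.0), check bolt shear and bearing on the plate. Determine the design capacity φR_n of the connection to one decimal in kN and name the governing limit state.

475.2 kN (bearing governs)

Bolt shear: A_b = π(16)²/4 = 201.06 mm². φR_n = 0.75 × 469 × 201.06 × 8 × 1 = 565.8 kN.
Bearing (6 mm plate, F_u = 400 MPa): end bolts L_c = 23 − 18/2 = 14, R_n = min(1.2×14×6×400, 2.4×16×6×400) = 40.32 kN/bolt; interior L_c = 54 − 18 = 36, R_n = 92.16 kN/bolt. φR_n = 0.75 × (2×40.32 + 6×92.16) = 475.2 kN.
Governing: min(565.8, 475.2) = 475.2 kN → bearing.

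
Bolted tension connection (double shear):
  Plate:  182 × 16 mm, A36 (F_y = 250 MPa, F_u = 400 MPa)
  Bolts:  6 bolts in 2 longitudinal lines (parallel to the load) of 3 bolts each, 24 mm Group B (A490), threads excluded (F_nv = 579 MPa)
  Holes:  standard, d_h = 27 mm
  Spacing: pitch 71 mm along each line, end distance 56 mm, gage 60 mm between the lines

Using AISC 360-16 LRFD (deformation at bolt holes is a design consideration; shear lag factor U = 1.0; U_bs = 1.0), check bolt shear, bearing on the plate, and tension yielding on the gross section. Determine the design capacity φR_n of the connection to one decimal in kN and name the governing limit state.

Bolt shear: A_b = π(24)²/4 = 452.39 mm². φR_n = 0.75 × 579 × 452.39 × 6 × 2 = 2357.4 kN.
Bearing (16 mm plate, F_u = 400 MPa): end bolts L_c = 56 − 27/2 = 42.5, R_n = min(1.2×42.5×16×400, 2.4×24×16×400) = 326.4 kN/bolt; interior L_c = 71 − 27 = 44, R_n = 337.92 kN/bolt. φR_n = 0.75 × (2×326.4 + 4×337.92) = 1503.4 kN.
Tension yield (gross): A_g = 182×16 = 2912 mm². φR_n = 0.90 × 250 × 2912 = 655.2 kN.
Governing: min(2357.4, 1503.4, 655.2) = 655.2 kN → gross-section yield.

655.2 kN (gross-section yield governs)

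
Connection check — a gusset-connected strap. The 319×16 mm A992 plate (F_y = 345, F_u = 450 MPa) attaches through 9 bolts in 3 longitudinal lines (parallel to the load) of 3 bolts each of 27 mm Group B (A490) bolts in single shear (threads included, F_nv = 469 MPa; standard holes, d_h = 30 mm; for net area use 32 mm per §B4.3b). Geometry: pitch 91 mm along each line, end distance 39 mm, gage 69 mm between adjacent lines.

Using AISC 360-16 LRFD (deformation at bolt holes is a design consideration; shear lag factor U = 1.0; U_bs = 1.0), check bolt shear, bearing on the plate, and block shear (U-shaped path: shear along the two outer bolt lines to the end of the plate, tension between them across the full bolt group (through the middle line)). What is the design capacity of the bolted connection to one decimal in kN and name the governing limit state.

1313.3 kN (block shear governs)

Bolt shear: A_b = π(27)²/4 = 572.56 mm². φR_n = 0.75 × 469 × 572.56 × 9 × 1 = 1812.6 kN.
Bearing (16 mm plate, F_u = 450 MPa): end bolts L_c = 39 − 30/2 = 24, R_n = min(1.2×24×16×450, 2.4×27×16×450) = 207.36 kN/bolt; interior L_c = 91 − 30 = 61, R_n = 466.56 kN/bolt. φR_n = 0.75 × (3×207.36 + 6×466.56) = 2566.1 kN.
Block shear: shear path 2×[39+2×91] = 2×221 mm, A_gv = 7072, A_nv = 2×(221 − 2.5×32)×16 = 4512 mm²; tension across gage: (138 − 2×32)×16 = 1184 mm². R_n = min(0.6×450×4512, 0.6×345×7072) + 1.0×450×1184 = min(1218.2, 1463.9) + 532.8 = 1751 kN. φR_n = 0.75 × 1751 = 1313.3 kN.
Governing: min(1812.6, 2566.1, 1313.3) = 1313.3 kN → block shear.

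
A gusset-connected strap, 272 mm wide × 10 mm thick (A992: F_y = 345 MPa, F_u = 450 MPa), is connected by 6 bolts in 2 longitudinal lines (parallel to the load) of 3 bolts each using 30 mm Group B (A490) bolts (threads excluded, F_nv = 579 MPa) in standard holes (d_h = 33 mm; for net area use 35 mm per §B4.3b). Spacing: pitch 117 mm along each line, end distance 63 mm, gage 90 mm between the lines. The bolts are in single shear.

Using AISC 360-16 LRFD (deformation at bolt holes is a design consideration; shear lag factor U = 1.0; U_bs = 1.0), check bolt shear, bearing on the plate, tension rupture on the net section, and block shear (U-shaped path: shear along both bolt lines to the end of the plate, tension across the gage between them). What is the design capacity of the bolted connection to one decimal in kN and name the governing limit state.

681.8 kN (net-section rupture governs)

Bolt shear: A_b = π(30)²/4 = 706.86 mm². φR_n = 0.75 × 579 × 706.86 × 6 × 1 = 1841.7 kN.
Bearing (10 mm plate, F_u = 450 MPa): end bolts L_c = 63 − 33/2 = 46.5, R_n = min(1.2×46.5×10×450, 2.4×30×10×450) = 251.1 kN/bolt; interior L_c = 117 − 33 = 84, R_n = 324 kN/bolt. φR_n = 0.75 × (2×251.1 + 4×324) = 1348.7 kN.
Tension rupture (net): A_n = (272 − 2×35)×10 = 2020 mm² (U = 1.0, A_e = A_n). φR_n = 0.75 × 450 × 2020 = 681.8 kN.
Block shear: shear path 2×[63+2×117] = 2×297 mm, A_gv = 5940, A_nv = 2×(297 − 2.5×35)×10 = 4190 mm²; tension across gage: (90 − 1×35)×10 = 550 mm². R_n = min(0.6×450×4190, 0.6×345×5940) + 1.0×450×550 = min(1131.3, 1229.6) + 247.5 = 1378.8 kN. φR_n = 0.75 × 1378.8 = 1034.1 kN.
Governing: min(1841.7, 1348.7, 681.8, 1034.1) = 681.8 kN → net-section rupture.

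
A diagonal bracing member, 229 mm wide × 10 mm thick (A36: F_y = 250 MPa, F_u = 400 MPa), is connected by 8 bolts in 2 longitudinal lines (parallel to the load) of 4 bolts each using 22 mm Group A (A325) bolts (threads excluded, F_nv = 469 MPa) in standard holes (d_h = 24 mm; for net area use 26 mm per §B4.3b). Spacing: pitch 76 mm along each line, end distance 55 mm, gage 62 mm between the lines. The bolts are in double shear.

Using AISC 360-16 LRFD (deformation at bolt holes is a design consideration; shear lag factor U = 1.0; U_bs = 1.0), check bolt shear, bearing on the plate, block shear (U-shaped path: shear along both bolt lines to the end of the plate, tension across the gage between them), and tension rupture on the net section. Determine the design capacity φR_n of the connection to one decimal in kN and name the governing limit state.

531.0 kN (net-section rupture governs)

Bolt shear: A_b = π(22)²/4 = 380.13 mm². φR_n = 0.75 × 469 × 380.13 × 8 × 2 = 2139.4 kN.
Bearing (10 mm plate, F_u = 400 MPa): end bolts L_c = 55 − 24/2 = 43, R_n = min(1.2×43×10×400, 2.4×22×10×400) = 206.4 kN/bolt; interior L_c = 76 − 24 = 52, R_n = 211.2 kN/bolt. φR_n = 0.75 × (2×206.4 + 6×211.2) = 1260.0 kN.
Block shear: shear path 2×[55+3×76] = 2×283 mm, A_gv = 5660, A_nv = 2×(283 − 3.5×26)×10 = 3840 mm²; tension across gage: (62 − 1×26)×10 = 360 mm². R_n = min(0.6×400×3840, 0.6×250×5660) + 1.0×400×360 = min(921.6, 849) + 144 = 993 kN. φR_n = 0.75 × 993 = 744.8 kN.
Tension rupture (net): A_n = (229 − 2×26)×10 = 1770 mm² (U = 1.0, A_e = A_n). φR_n = 0.75 × 400 × 1770 = 531.0 kN.
Governing: min(2139.4, 1260.0, 744.8, 531.0) = 531.0 kN → net-section rupture.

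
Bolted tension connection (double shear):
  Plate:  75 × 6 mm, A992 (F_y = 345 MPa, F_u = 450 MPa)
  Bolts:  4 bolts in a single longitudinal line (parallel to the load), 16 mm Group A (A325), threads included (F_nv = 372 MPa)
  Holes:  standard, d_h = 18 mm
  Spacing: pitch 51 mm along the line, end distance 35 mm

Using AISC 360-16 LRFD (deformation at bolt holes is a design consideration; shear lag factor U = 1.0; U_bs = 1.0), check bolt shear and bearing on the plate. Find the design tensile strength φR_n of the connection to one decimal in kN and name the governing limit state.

Bolt shear: A_b = π(16)²/4 = 201.06 mm². φR_n = 0.75 × 372 × 201.06 × 4 × 2 = 448.8 kN.
Bearing (6 mm plate, F_u = 450 MPa): end bolts L_c = 35 − 18/2 = 26, R_n = min(1.2×26×6×450, 2.4×16×6×450) = 84.24 kN/bolt; interior L_c = 51 − 18 = 33, R_n = 103.68 kN/bolt. φR_n = 0.75 × (1×84.24 + 3×103.68) = 296.5 kN.
Governing: min(448.8, 296.5) = 296.5 kN → bearing.

296.5 kN (bearing governs)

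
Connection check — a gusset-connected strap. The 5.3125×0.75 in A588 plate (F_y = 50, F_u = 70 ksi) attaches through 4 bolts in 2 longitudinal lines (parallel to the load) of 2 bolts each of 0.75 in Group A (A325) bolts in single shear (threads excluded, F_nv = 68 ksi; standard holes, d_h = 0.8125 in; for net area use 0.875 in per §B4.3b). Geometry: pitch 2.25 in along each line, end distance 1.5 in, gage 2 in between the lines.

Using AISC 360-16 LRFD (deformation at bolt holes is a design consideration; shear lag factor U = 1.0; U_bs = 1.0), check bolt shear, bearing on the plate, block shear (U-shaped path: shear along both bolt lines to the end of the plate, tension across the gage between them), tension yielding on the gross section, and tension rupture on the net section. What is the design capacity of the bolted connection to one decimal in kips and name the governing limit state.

90.1 kips (bolt shear governs)

Bolt shear: A_b = π(0.75)²/4 = 0.44179 in². φR_n = 0.75 × 68 × 0.44179 × 4 × 1 = 90.1 kips.
Bearing (0.75 in plate, F_u = 70 ksi): end bolts L_c = 1.5 − 0.8125/2 = 1.09375, R_n = min(1.2×1.09375×0.75×70, 2.4×0.75×0.75×70) = 68.906 kips/bolt; interior L_c = 2.25 − 0.8125 = 1.4375, R_n = 90.563 kips/bolt. φR_n = 0.75 × (2×68.906 + 2×90.563) = 239.2 kips.
Block shear: shear path 2×[1.5+1×2.25] = 2×3.75 in, A_gv = 5.625, A_nv = 2×(3.75 − 1.5×0.875)×0.75 = 3.6563 in²; tension across gage: (2 − 1×0.875)×0.75 = 0.84375 in². R_n = min(0.6×70×3.6563, 0.6×50×5.625) + 1.0×70×0.84375 = min(153.56, 168.75) + 59.063 = 212.62 kips. φR_n = 0.75 × 212.62 = 159.5 kips.
Tension yield (gross): A_g = 5.3125×0.75 = 3.9844 in². φR_n = 0.90 × 50 × 3.9844 = 179.3 kips.
Tension rupture (net): A_n = (5.3125 − 2×0.875)×0.75 = 2.6719 in² (U = 1.0, A_e = A_n). φR_n = 0.75 × 70 × 2.6719 = 140.3 kips.
Governing: min(90.1, 239.2, 159.5, 179.3, 140.3) = 90.1 kips → bolt shear.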